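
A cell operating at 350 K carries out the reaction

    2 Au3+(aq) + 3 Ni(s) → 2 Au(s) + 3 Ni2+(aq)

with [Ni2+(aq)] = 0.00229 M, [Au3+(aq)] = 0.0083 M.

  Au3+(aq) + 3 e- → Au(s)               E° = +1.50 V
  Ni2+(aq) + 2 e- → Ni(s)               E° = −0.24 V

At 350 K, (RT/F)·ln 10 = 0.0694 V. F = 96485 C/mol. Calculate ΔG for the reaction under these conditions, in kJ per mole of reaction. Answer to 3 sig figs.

With Au³⁺/Au reduced at the cathode, E°cell = +1.50 − (−0.24) = +1.74 V and n = 6.
The reaction quotient is [Ni2+(aq)]^3 / [Au3+(aq)]^2 = 0.000174; by Nernst, E = +1.74 − (0.0694/6)(−3.759) = +1.7835 V.
Finally ΔG = −nFE = −(6)(96485 C/mol)(+1.7835 V) = −1030 kJ/mol.

−1030 kJ/mol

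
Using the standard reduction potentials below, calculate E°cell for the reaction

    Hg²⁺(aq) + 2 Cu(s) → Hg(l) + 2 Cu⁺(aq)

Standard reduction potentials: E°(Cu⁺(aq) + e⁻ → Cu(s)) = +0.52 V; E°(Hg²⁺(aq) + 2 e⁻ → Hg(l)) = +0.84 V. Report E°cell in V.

+0.32 V

Hg²⁺(aq) gains electrons, so the Hg²⁺/Hg couple is the cathode; the Cu⁺/Cu couple is the anode.
E°cell = E°(cathode) − E°(anode) = +0.84 − (+0.52) = +0.32 V.
The positive value indicates the reaction is spontaneous as written.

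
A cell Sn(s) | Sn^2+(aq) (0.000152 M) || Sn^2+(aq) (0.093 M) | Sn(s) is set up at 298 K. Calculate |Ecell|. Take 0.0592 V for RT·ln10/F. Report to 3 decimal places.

0.082 V

For a concentration cell E°cell = 0, since both electrodes use the same couple.
The compartment with the higher Sn^2+(aq) concentration (0.093 M) acts as the cathode; ions are reduced there and produced at the dilute (0.000152 M) anode.
With n = 2, Ecell = −(0.0592/2)·log([dilute]/[conc]) = −(0.0592/2)·log(0.000152/0.093) = +0.082 V.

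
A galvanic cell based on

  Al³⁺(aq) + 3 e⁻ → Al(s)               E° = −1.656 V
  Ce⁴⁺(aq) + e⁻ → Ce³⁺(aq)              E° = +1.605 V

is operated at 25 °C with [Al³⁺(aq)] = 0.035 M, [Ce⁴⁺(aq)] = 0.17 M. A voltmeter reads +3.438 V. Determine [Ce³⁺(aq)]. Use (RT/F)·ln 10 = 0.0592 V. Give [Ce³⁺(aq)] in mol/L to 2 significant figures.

The Ce⁴⁺/Ce³⁺ couple has the larger reduction potential, so it is the cathode: E°cell = +1.605 − (−1.656) = +3.261 V and n = 3.
Rearranging E = E° − (0.0592/n)·log Q gives log Q = 3(+3.261 − (+3.438))/0.0592 = −8.970.
For 3 Ce⁴⁺(aq) + Al(s) → 3 Ce³⁺(aq) + Al³⁺(aq), the reaction quotient is Q = ([Ce³⁺(aq)]^3·[Al³⁺(aq)]) / [Ce⁴⁺(aq)]^3.
Solving for the unknown gives log [Ce³⁺(aq)] = −3.274, so [Ce³⁺(aq)] ≈ 0.00053 M.

0.00053 M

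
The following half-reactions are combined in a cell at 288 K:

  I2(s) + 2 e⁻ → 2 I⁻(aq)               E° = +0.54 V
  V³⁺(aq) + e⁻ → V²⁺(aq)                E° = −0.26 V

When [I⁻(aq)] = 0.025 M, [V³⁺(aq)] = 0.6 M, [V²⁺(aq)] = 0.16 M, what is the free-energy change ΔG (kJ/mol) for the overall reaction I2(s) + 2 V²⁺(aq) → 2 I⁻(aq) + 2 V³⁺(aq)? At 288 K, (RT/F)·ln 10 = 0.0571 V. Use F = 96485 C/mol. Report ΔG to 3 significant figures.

−166 kJ/mol

The standard cell potential is +0.54 − (−0.26) = +0.80 V, with n = 2 electrons in the balanced equation.
The reaction quotient is ([I⁻(aq)]^2·[V³⁺(aq)]^2) / [V²⁺(aq)]^2 = 0.00879; by Nernst, E = +0.80 − (0.0571/2)(−2.056) = +0.8587 V.
Then ΔG = −nFE = −2 × 96485 × +0.8587 J/mol = −166 kJ/mol.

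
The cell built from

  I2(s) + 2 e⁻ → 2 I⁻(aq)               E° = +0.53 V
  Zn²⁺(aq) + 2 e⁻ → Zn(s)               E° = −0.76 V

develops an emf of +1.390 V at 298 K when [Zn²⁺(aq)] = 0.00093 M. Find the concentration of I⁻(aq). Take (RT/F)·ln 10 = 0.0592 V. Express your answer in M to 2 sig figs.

With I₂/I⁻ at the cathode and Zn²⁺/Zn at the anode, E°cell = +0.53 − (−0.76) = +1.29 V (n = 2).
From the Nernst equation, log Q = n(E° − E)/0.0592 = 2·(+1.29 − (+1.390))/0.0592 = −3.378.
For I2(s) + Zn(s) → 2 I⁻(aq) + Zn²⁺(aq), the reaction quotient is Q = [I⁻(aq)]^2·[Zn²⁺(aq)].
Isolating [I⁻(aq)] in Q = 10^{−3.378} yields log [I⁻(aq)] = −0.173, i.e. 0.67 M.

0.67 M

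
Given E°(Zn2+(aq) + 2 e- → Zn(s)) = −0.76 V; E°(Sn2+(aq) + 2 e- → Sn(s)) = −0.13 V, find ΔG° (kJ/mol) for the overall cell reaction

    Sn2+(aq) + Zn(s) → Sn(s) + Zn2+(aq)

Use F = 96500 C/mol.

In the reaction as written Sn2+(aq) is reduced, so the Sn²⁺/Sn couple is the cathode and Zn²⁺/Zn is the anode.
E°cell = −0.13 − (−0.76) = +0.63 V; balancing electrons gives n = 2.
ΔG° = −nFE°cell = −(2)(96500)(+0.63) J/mol = −122 kJ/mol.

−122 kJ/mol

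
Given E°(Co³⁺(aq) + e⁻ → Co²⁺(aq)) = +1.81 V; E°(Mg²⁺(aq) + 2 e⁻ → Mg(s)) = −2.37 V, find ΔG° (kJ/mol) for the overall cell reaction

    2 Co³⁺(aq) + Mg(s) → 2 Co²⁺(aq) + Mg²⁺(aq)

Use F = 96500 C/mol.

In the reaction as written Co³⁺(aq) is reduced, so the Co³⁺/Co²⁺ couple is the cathode and Mg²⁺/Mg is the anode.
E°cell = +1.81 − (−2.37) = +4.18 V; balancing electrons gives n = 2.
ΔG° = −nFE°cell = −(2)(96500)(+4.18) J/mol = −807 kJ/mol.

−807 kJ/mol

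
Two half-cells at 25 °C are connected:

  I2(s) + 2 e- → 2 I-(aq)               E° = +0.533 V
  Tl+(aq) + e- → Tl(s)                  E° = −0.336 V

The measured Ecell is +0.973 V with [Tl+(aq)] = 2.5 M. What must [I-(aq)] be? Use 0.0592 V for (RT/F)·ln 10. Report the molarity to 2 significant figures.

0.0070 M

With I₂/I⁻ at the cathode and Tl⁺/Tl at the anode, E°cell = +0.533 − (−0.336) = +0.869 V (n = 2).
From the Nernst equation, log Q = n(E° − E)/0.0592 = 2·(+0.869 − (+0.973))/0.0592 = −3.514.
The balanced reaction is I2(s) + 2 Tl(s) → 2 I-(aq) + 2 Tl+(aq), so Q = [I-(aq)]^2·[Tl+(aq)]^2.
Solving for the unknown gives log [I-(aq)] = −2.155, so [I-(aq)] ≈ 0.0070 M.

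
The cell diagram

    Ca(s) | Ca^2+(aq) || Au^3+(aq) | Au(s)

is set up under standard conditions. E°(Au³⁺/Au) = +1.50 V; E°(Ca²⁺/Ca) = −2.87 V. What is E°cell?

By convention the left-hand electrode in cell notation is the anode (oxidation) and the right-hand electrode is the cathode (reduction).
E°cell = E°(right) − E°(left) = +1.50 − (−2.87) = +4.37 V.

+4.37 V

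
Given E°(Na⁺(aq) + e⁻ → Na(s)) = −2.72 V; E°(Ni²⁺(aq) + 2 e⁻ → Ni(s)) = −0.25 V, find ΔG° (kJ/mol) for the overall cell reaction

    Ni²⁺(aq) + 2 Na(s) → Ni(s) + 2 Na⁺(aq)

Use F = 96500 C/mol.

−477 kJ/mol

In the reaction as written Ni²⁺(aq) is reduced, so the Ni²⁺/Ni couple is the cathode and Na⁺/Na is the anode.
E°cell = −0.25 − (−2.72) = +2.47 V; balancing electrons gives n = 2.
ΔG° = −nFE°cell = −(2)(96500)(+2.47) J/mol = −477 kJ/mol.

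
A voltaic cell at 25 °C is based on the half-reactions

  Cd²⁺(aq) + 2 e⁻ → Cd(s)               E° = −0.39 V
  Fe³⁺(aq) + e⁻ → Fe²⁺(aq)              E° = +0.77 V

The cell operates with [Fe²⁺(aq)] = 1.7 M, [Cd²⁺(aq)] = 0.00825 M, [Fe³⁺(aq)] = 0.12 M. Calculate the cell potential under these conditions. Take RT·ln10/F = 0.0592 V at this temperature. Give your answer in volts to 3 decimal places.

Since E°(Fe³⁺/Fe²⁺) > E°(Cd²⁺/Cd), Fe³⁺/Fe²⁺ serves as the cathode.
The standard potential is +0.77 − (−0.39) = +1.16 V and the balanced reaction transfers n = 2 electrons.
Balancing gives 2 Fe³⁺(aq) + Cd(s) → 2 Fe²⁺(aq) + Cd²⁺(aq); hence Q = ([Fe²⁺(aq)]^2·[Cd²⁺(aq)]) / [Fe³⁺(aq)]^2 = 1.66 (log Q = 0.219).
Applying E = E° − (RT ln10/nF)·log Q gives +1.16 − (0.0592/2)(0.219) = +1.154 V.

+1.154 V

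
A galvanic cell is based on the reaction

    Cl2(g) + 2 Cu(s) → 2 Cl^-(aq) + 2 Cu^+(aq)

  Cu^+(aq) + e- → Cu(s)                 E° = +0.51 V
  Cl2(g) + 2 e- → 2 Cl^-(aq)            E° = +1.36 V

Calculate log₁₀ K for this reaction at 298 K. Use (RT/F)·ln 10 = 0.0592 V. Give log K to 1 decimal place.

The Cl₂/Cl⁻ couple is reduced (cathode); E°cell = +1.36 − (+0.51) = +0.85 V with n = 2.
At equilibrium E = 0, so log K = nE°cell / 0.0592 = (2)(+0.85) / 0.0592 = 28.7.

log K = 28.7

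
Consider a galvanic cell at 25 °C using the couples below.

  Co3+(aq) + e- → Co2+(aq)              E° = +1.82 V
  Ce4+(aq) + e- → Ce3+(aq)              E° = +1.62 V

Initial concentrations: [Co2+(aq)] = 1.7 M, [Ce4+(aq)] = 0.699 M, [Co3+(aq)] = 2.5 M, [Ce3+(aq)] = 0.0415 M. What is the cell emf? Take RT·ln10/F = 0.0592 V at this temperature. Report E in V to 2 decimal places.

+0.14 V

The Co³⁺/Co²⁺ couple has the more positive E°, so it is the cathode; Ce⁴⁺/Ce³⁺ is the anode.
E°cell = E°cat − E°an = +1.82 − (+1.62) = +0.20 V; n = 1.
The balanced reaction is Co3+(aq) + Ce3+(aq) → Co2+(aq) + Ce4+(aq), so Q = ([Co2+(aq)]·[Ce4+(aq)]) / ([Co3+(aq)]·[Ce3+(aq)]) = 11.5 and log Q = 1.059.
E = E° − (0.0592/n)·log Q = +0.20 − (0.0592/1)(1.059) = +0.14 V.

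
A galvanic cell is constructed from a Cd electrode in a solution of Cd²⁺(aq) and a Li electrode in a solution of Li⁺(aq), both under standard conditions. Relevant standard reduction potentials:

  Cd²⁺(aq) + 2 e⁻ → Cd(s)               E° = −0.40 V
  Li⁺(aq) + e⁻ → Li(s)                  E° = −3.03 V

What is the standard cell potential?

Of the two couples in this cell, the one with the more positive reduction potential is reduced at the cathode: here that is Cd²⁺/Cd (−0.40 V); Li⁺/Li (−3.03 V) is the anode.
E°cell = E°(cathode) − E°(anode) = −0.40 − (−3.03) = +2.63 V.

+2.63 V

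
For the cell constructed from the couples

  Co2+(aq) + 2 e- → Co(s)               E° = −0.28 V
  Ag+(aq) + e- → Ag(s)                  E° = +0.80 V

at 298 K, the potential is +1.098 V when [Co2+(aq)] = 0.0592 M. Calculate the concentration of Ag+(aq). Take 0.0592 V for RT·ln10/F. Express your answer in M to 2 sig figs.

With Ag⁺/Ag at the cathode and Co²⁺/Co at the anode, E°cell = +0.80 − (−0.28) = +1.08 V (n = 2).
From the Nernst equation, log Q = n(E° − E)/0.0592 = 2·(+1.08 − (+1.098))/0.0592 = −0.608.
For 2 Ag+(aq) + Co(s) → 2 Ag(s) + Co2+(aq), the reaction quotient is Q = [Co2+(aq)] / [Ag+(aq)]^2.
Substituting the known concentrations and solving, log [Ag+(aq)] = −0.310 and [Ag+(aq)] = 0.49 M.

0.49 M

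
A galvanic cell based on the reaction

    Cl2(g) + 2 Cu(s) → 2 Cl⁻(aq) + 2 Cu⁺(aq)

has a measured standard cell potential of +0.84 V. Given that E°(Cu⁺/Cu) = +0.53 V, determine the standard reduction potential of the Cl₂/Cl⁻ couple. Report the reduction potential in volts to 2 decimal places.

In the reaction as written the Cl₂/Cl⁻ couple is reduced (cathode) and Cu⁺/Cu is oxidized (anode), so E°cell = E°(Cl₂/Cl⁻) − E°(Cu⁺/Cu).
E°(Cl₂/Cl⁻) = E°cell + E°(anode) = +0.84 + (+0.53) = +1.37 V.

+1.37 V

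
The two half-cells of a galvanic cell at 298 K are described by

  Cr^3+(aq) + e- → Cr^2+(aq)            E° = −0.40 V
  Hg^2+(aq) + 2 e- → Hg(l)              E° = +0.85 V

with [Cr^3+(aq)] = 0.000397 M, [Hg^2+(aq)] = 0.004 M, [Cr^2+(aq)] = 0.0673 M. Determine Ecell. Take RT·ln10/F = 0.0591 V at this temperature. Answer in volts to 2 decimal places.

The Hg²⁺/Hg couple has the more positive E°, so it is the cathode; Cr³⁺/Cr²⁺ is the anode.
E°cell = +0.85 − (−0.40) = +1.25 V, with n = 2 electrons transferred.
The balanced reaction is Hg^2+(aq) + 2 Cr^2+(aq) → Hg(l) + 2 Cr^3+(aq), so Q = [Cr^3+(aq)]^2 / ([Hg^2+(aq)]·[Cr^2+(aq)]^2) = 0.0087 and log Q = −2.061.
Applying E = E° − (RT ln10/nF)·log Q gives +1.25 − (0.0591/2)(−2.061) = +1.31 V.

+1.31 V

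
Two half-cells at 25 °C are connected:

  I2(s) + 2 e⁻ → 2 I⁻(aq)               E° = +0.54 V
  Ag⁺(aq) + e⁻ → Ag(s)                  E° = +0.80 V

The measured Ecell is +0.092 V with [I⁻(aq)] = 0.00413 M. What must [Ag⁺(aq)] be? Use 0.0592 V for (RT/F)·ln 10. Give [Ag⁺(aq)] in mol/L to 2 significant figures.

With Ag⁺/Ag at the cathode and I₂/I⁻ at the anode, E°cell = +0.80 − (+0.54) = +0.26 V (n = 2).
Rearranging E = E° − (0.0592/n)·log Q gives log Q = 2(+0.26 − (+0.092))/0.0592 = 5.676.
For 2 Ag⁺(aq) + 2 I⁻(aq) → 2 Ag(s) + I2(s), the reaction quotient is Q = 1 / ([Ag⁺(aq)]^2·[I⁻(aq)]^2).
Isolating [Ag⁺(aq)] in Q = 10^{5.676} yields log [Ag⁺(aq)] = −0.454, i.e. 0.35 M.

0.35 M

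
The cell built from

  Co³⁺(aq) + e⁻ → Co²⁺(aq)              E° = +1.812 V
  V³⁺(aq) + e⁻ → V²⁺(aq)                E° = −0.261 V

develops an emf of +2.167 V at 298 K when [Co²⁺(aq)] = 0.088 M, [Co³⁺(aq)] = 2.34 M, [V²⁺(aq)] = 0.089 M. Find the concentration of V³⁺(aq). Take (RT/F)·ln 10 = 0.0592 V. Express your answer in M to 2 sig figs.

Co³⁺/Co²⁺ is the cathode (higher E°); E°cell = +1.812 − (−0.261) = +2.073 V with n = 1.
From the Nernst equation, log Q = n(E° − E)/0.0592 = 1·(+2.073 − (+2.167))/0.0592 = −1.588.
Balancing electrons gives Co³⁺(aq) + V²⁺(aq) → Co²⁺(aq) + V³⁺(aq); thus Q = ([Co²⁺(aq)]·[V³⁺(aq)]) / ([Co³⁺(aq)]·[V²⁺(aq)]).
Substituting the known concentrations and solving, log [V³⁺(aq)] = −1.214 and [V³⁺(aq)] = 0.061 M.

0.061 M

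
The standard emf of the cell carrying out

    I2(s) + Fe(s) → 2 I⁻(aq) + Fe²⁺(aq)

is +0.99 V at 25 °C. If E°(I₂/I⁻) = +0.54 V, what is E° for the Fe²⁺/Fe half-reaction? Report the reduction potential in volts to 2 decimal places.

In the reaction as written the I₂/I⁻ couple is reduced (cathode) and Fe²⁺/Fe is oxidized (anode), so E°cell = E°(I₂/I⁻) − E°(Fe²⁺/Fe).
E°(Fe²⁺/Fe) = E°(cathode) − E°cell = +0.54 − (+0.99) = −0.45 V.

−0.45 V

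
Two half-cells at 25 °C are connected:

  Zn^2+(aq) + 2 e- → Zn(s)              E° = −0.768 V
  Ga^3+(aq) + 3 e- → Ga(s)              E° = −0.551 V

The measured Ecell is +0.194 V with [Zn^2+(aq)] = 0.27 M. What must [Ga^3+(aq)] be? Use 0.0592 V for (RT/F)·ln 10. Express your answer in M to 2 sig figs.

With Ga³⁺/Ga at the cathode and Zn²⁺/Zn at the anode, E°cell = −0.551 − (−0.768) = +0.217 V (n = 6).
From the Nernst equation, log Q = n(E° − E)/0.0592 = 6·(+0.217 − (+0.194))/0.0592 = 2.331.
Balancing electrons gives 2 Ga^3+(aq) + 3 Zn(s) → 2 Ga(s) + 3 Zn^2+(aq); thus Q = [Zn^2+(aq)]^3 / [Ga^3+(aq)]^2.
Isolating [Ga^3+(aq)] in Q = 10^{2.331} yields log [Ga^3+(aq)] = −2.018, i.e. 0.0096 M.

0.0096 M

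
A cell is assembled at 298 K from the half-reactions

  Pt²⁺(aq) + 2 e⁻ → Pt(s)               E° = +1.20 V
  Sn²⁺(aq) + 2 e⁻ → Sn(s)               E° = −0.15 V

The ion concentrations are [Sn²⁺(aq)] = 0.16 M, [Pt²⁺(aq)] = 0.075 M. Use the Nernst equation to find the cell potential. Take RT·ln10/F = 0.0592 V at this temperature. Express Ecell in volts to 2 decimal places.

Since E°(Pt²⁺/Pt) > E°(Sn²⁺/Sn), Pt²⁺/Pt serves as the cathode.
E°cell = +1.20 − (−0.15) = +1.35 V, with n = 2 electrons transferred.
The balanced reaction is Pt²⁺(aq) + Sn(s) → Pt(s) + Sn²⁺(aq), so Q = [Sn²⁺(aq)] / [Pt²⁺(aq)] = 2.13 and log Q = 0.329.
E = E° − (0.0592/n)·log Q = +1.35 − (0.0592/2)(0.329) = +1.34 V.

+1.34 V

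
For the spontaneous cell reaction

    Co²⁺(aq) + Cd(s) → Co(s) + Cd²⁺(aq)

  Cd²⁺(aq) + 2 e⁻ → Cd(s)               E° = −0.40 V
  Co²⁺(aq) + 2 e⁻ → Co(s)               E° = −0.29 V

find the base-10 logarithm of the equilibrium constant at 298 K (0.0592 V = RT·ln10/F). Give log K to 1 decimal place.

The Co²⁺/Co couple is reduced (cathode); E°cell = −0.29 − (−0.40) = +0.11 V with n = 2.
At equilibrium E = 0, so log K = nE°cell / 0.0592 = (2)(+0.11) / 0.0592 = 3.7.

log K = 3.7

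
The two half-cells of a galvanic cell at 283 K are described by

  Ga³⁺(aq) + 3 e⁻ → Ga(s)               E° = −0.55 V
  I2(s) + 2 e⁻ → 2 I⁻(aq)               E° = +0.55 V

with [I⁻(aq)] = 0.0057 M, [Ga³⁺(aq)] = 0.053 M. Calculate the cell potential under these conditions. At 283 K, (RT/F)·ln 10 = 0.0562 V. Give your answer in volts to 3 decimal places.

Since E°(I₂/I⁻) > E°(Ga³⁺/Ga), I₂/I⁻ serves as the cathode.
The standard potential is +0.55 − (−0.55) = +1.10 V and the balanced reaction transfers n = 6 electrons.
Balancing gives 3 I2(s) + 2 Ga(s) → 6 I⁻(aq) + 2 Ga³⁺(aq); hence Q = [I⁻(aq)]^6·[Ga³⁺(aq)]^2 = 9.63×10^−17 (log Q = −16.016).
By the Nernst equation, E = +1.10 − (0.0562/6)·(−16.016) = +1.250 V.

+1.250 V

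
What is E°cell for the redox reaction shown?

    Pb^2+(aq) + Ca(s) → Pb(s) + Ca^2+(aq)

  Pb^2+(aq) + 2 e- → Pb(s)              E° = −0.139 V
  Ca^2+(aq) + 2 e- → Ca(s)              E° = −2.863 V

Pb^2+(aq) gains electrons, so the Pb²⁺/Pb couple is the cathode; the Ca²⁺/Ca couple is the anode.
E°cell = E°(cathode) − E°(anode) = −0.139 − (−2.863) = +2.724 V.
The positive value indicates the reaction is spontaneous as written.

+2.724 V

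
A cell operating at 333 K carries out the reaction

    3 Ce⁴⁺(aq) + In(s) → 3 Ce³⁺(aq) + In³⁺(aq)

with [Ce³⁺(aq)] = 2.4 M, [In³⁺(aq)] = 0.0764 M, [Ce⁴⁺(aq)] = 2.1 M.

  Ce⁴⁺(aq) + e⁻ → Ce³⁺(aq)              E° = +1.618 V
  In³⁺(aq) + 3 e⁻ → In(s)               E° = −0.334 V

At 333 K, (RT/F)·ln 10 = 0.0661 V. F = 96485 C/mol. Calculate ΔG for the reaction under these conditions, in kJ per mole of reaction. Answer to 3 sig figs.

−571 kJ/mol

The standard cell potential is +1.618 − (−0.334) = +1.952 V, with n = 3 electrons in the balanced equation.
Q = ([Ce³⁺(aq)]^3·[In³⁺(aq)]) / [Ce⁴⁺(aq)]^3 = 0.114, so log Q = −0.943 and E = +1.952 − (0.0661/3)(−0.943) = +1.9728 V.
Finally ΔG = −nFE = −(3)(96485 C/mol)(+1.9728 V) = −571 kJ/mol.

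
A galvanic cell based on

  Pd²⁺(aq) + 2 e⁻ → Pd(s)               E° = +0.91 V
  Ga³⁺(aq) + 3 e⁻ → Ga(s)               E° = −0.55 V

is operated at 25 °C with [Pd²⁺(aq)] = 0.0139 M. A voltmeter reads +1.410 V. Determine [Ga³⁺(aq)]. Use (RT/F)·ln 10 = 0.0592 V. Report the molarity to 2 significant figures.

Pd²⁺/Pd is the cathode (higher E°); E°cell = +0.91 − (−0.55) = +1.46 V with n = 6.
Rearranging E = E° − (0.0592/n)·log Q gives log Q = 6(+1.46 − (+1.410))/0.0592 = 5.068.
Balancing electrons gives 3 Pd²⁺(aq) + 2 Ga(s) → 3 Pd(s) + 2 Ga³⁺(aq); thus Q = [Ga³⁺(aq)]^2 / [Pd²⁺(aq)]^3.
Substituting the known concentrations and solving, log [Ga³⁺(aq)] = −0.251 and [Ga³⁺(aq)] = 0.56 M.

0.56 M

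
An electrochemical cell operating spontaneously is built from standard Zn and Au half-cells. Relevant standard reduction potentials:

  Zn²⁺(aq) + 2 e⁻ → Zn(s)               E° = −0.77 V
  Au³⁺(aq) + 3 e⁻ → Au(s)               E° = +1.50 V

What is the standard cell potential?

+2.27 V

Of the two couples in this cell, the one with the more positive reduction potential is reduced at the cathode: here that is Au³⁺/Au (+1.50 V); Zn²⁺/Zn (−0.77 V) is the anode.
E°cell = E°(cathode) − E°(anode) = +1.50 − (−0.77) = +2.27 V.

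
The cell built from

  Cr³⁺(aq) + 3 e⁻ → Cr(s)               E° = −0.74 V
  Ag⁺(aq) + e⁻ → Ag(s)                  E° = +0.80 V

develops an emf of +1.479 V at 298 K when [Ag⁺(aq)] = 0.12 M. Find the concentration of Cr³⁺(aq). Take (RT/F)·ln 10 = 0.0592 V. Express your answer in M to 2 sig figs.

2.1 M

With Ag⁺/Ag at the cathode and Cr³⁺/Cr at the anode, E°cell = +0.80 − (−0.74) = +1.54 V (n = 3).
From the Nernst equation, log Q = n(E° − E)/0.0592 = 3·(+1.54 − (+1.479))/0.0592 = 3.091.
Balancing electrons gives 3 Ag⁺(aq) + Cr(s) → 3 Ag(s) + Cr³⁺(aq); thus Q = [Cr³⁺(aq)] / [Ag⁺(aq)]^3.
Substituting the known concentrations and solving, log [Cr³⁺(aq)] = 0.329 and [Cr³⁺(aq)] = 2.1 M.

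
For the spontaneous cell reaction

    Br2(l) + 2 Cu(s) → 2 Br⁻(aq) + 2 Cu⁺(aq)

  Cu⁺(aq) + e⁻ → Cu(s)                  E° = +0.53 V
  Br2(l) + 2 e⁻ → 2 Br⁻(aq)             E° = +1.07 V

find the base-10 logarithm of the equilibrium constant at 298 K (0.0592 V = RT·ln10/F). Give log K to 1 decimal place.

The Br₂/Br⁻ couple is reduced (cathode); E°cell = +1.07 − (+0.53) = +0.54 V with n = 2.
At equilibrium E = 0, so log K = nE°cell / 0.0592 = (2)(+0.54) / 0.0592 = 18.2.

log K = 18.2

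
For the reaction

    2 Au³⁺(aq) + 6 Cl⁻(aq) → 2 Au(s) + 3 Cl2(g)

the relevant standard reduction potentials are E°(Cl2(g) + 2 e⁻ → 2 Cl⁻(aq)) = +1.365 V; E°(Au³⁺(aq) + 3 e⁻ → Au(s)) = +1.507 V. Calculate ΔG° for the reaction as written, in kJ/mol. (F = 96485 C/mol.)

−82.2 kJ/mol

In the reaction as written Au³⁺(aq) is reduced, so the Au³⁺/Au couple is the cathode and Cl₂/Cl⁻ is the anode.
E°cell = +1.507 − (+1.365) = +0.142 V; balancing electrons gives n = 6.
ΔG° = −nFE°cell = −(6)(96485)(+0.142) J/mol = −82.2 kJ/mol.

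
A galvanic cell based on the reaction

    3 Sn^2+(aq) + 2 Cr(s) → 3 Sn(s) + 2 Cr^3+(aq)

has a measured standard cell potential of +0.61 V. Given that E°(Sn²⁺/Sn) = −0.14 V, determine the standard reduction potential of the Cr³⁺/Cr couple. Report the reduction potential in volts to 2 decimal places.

In the reaction as written the Sn²⁺/Sn couple is reduced (cathode) and Cr³⁺/Cr is oxidized (anode), so E°cell = E°(Sn²⁺/Sn) − E°(Cr³⁺/Cr).
E°(Cr³⁺/Cr) = E°(cathode) − E°cell = −0.14 − (+0.61) = −0.75 V.

−0.75 V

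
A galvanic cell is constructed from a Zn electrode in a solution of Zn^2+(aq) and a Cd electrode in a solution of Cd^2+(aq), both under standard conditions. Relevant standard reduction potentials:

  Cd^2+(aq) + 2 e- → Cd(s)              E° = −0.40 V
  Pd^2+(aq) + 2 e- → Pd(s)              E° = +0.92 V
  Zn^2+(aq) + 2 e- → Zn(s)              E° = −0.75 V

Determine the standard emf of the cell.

+0.35 V

The Cd²⁺/Cd couple has the higher E°, so Cd ion is reduced (cathode) and Zn is oxidized (anode).
E°cell = E°(cathode) − E°(anode) = −0.40 − (−0.75) = +0.35 V.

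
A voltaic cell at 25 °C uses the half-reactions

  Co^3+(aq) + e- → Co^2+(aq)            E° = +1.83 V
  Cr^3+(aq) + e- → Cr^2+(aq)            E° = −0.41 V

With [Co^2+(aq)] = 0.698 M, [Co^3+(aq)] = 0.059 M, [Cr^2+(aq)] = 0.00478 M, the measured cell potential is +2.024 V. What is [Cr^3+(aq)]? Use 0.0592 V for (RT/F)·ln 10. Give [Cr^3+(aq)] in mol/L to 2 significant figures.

1.8 M

Co³⁺/Co²⁺ is the cathode (higher E°); E°cell = +1.83 − (−0.41) = +2.24 V with n = 1.
Rearranging E = E° − (0.0592/n)·log Q gives log Q = 1(+2.24 − (+2.024))/0.0592 = 3.649.
For Co^3+(aq) + Cr^2+(aq) → Co^2+(aq) + Cr^3+(aq), the reaction quotient is Q = ([Co^2+(aq)]·[Cr^3+(aq)]) / ([Co^3+(aq)]·[Cr^2+(aq)]).
Substituting the known concentrations and solving, log [Cr^3+(aq)] = 0.255 and [Cr^3+(aq)] = 1.8 M.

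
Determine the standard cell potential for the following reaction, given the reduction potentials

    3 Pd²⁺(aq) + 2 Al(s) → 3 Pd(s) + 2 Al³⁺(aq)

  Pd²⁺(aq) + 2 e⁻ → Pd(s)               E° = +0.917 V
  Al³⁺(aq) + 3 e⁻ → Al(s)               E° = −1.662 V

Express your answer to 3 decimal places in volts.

+2.579 V

Pd²⁺(aq) gains electrons, so the Pd²⁺/Pd couple is the cathode; the Al³⁺/Al couple is the anode.
E°cell = E°(cathode) − E°(anode) = +0.917 − (−1.662) = +2.579 V.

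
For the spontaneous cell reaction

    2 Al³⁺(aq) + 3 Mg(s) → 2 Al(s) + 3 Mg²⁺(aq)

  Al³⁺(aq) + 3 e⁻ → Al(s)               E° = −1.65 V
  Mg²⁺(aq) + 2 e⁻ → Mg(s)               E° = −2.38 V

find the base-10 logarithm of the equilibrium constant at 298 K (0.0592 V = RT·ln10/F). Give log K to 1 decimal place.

log K = 74.0

The Al³⁺/Al couple is reduced (cathode); E°cell = −1.65 − (−2.38) = +0.73 V with n = 6.
At equilibrium E = 0, so log K = nE°cell / 0.0592 = (6)(+0.73) / 0.0592 = 74.0.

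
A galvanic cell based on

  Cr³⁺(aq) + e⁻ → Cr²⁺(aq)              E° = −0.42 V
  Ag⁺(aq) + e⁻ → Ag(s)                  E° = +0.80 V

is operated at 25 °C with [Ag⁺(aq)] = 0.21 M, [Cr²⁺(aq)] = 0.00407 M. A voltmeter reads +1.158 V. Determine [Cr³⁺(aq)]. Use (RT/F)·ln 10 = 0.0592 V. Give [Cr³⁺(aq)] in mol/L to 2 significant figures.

The Ag⁺/Ag couple has the larger reduction potential, so it is the cathode: E°cell = +0.80 − (−0.42) = +1.22 V and n = 1.
From the Nernst equation, log Q = n(E° − E)/0.0592 = 1·(+1.22 − (+1.158))/0.0592 = 1.047.
For Ag⁺(aq) + Cr²⁺(aq) → Ag(s) + Cr³⁺(aq), the reaction quotient is Q = [Cr³⁺(aq)] / ([Ag⁺(aq)]·[Cr²⁺(aq)]).
Substituting the known concentrations and solving, log [Cr³⁺(aq)] = −2.021 and [Cr³⁺(aq)] = 0.0095 M.

0.0095 M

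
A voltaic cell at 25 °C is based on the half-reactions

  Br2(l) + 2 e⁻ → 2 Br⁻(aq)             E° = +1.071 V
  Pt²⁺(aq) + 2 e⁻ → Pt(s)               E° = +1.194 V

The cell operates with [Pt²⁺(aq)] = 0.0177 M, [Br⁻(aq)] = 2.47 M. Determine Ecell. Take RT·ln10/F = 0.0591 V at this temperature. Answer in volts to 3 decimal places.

Pt²⁺/Pt is reduced (cathode, E° = +1.194 V) and Br₂/Br⁻ is oxidized (anode).
E°cell = E°cat − E°an = +1.194 − (+1.071) = +0.123 V; n = 2.
Balancing gives Pt²⁺(aq) + 2 Br⁻(aq) → Pt(s) + Br2(l); hence Q = 1 / ([Pt²⁺(aq)]·[Br⁻(aq)]^2) = 9.26 (log Q = 0.967).
By the Nernst equation, E = +0.123 − (0.0591/2)·(0.967) = +0.094 V.

+0.094 V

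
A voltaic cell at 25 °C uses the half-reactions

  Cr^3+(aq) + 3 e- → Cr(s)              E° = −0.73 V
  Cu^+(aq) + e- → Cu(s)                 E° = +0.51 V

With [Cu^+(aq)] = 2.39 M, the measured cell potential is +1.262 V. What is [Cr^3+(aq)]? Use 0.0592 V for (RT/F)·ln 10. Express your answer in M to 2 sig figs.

Cu⁺/Cu is the cathode (higher E°); E°cell = +0.51 − (−0.73) = +1.24 V with n = 3.
Since E = E° − (0.0592/n)·log Q, log Q = n(E° − E)/0.0592 = −1.115.
For 3 Cu^+(aq) + Cr(s) → 3 Cu(s) + Cr^3+(aq), the reaction quotient is Q = [Cr^3+(aq)] / [Cu^+(aq)]^3.
Isolating [Cr^3+(aq)] in Q = 10^{−1.115} yields log [Cr^3+(aq)] = 0.020, i.e. 1.0 M.

1.0 M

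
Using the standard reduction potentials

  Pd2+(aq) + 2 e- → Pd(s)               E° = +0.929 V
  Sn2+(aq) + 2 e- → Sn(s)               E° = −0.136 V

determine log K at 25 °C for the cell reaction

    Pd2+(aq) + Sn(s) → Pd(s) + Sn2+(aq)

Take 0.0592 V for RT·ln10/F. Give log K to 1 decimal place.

The Pd²⁺/Pd couple is reduced (cathode); E°cell = +0.929 − (−0.136) = +1.065 V with n = 2.
At equilibrium E = 0, so log K = nE°cell / 0.0592 = (2)(+1.065) / 0.0592 = 36.0.

log K = 36.0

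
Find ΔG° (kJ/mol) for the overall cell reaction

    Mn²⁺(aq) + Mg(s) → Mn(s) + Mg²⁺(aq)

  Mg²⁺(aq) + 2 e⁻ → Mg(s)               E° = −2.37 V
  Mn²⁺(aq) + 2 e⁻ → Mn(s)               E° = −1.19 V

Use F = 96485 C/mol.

−228 kJ/mol

In the reaction as written Mn²⁺(aq) is reduced, so the Mn²⁺/Mn couple is the cathode and Mg²⁺/Mg is the anode.
E°cell = −1.19 − (−2.37) = +1.18 V; balancing electrons gives n = 2.
ΔG° = −nFE°cell = −(2)(96485)(+1.18) J/mol = −228 kJ/mol.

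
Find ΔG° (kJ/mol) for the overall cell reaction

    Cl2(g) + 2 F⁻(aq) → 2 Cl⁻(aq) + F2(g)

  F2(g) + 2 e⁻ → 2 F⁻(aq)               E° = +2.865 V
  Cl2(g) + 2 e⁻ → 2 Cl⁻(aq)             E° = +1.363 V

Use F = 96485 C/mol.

In the reaction as written Cl2(g) is reduced, so the Cl₂/Cl⁻ couple is the cathode and F₂/F⁻ is the anode.
E°cell = +1.363 − (+2.865) = −1.502 V; balancing electrons gives n = 2.
ΔG° = −nFE°cell = −(2)(96485)(−1.502) J/mol = +290 kJ/mol.

+290 kJ/mol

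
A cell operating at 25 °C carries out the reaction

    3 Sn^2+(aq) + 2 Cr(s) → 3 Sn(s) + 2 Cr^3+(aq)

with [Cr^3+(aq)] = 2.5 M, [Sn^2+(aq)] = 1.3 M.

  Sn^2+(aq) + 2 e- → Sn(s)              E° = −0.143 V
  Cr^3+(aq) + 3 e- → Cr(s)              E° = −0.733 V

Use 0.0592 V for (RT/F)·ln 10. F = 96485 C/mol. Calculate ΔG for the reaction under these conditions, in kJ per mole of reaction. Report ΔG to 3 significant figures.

−339 kJ/mol

With Sn²⁺/Sn reduced at the cathode, E°cell = −0.143 − (−0.733) = +0.590 V and n = 6.
Q = [Cr^3+(aq)]^2 / [Sn^2+(aq)]^3 = 2.84, so log Q = 0.454 and E = +0.590 − (0.0592/6)(0.454) = +0.5855 V.
Then ΔG = −nFE = −6 × 96485 × +0.5855 J/mol = −339 kJ/mol.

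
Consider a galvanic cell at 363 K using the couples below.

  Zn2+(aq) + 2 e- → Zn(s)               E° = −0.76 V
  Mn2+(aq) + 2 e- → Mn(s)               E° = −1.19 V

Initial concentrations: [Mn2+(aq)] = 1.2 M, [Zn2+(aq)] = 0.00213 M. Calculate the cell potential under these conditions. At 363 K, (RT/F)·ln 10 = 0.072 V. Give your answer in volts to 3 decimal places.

+0.331 V

The Zn²⁺/Zn couple has the more positive E°, so it is the cathode; Mn²⁺/Mn is the anode.
E°cell = E°cat − E°an = −0.76 − (−1.19) = +0.43 V; n = 2.
For the overall reaction Zn2+(aq) + Mn(s) → Zn(s) + Mn2+(aq), Q = [Mn2+(aq)] / [Zn2+(aq)] = 563, giving log Q = 2.751.
Applying E = E° − (RT ln10/nF)·log Q gives +0.43 − (0.072/2)(2.751) = +0.331 V.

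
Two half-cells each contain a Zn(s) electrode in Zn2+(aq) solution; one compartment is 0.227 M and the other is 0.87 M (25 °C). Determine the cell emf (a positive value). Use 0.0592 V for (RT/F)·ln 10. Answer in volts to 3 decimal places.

For a concentration cell E°cell = 0, since both electrodes use the same couple.
The compartment with the higher Zn2+(aq) concentration (0.87 M) acts as the cathode; ions are reduced there and produced at the dilute (0.227 M) anode.
With n = 2, Ecell = −(0.0592/2)·log([dilute]/[conc]) = −(0.0592/2)·log(0.227/0.87) = +0.017 V.

0.017 V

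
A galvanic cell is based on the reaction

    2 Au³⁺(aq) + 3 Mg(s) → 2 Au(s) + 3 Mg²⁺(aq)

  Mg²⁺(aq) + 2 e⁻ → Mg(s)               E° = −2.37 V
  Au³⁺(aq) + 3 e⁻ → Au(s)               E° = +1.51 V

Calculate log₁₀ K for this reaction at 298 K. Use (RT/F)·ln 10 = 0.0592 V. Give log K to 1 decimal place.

log K = 393.2

The Au³⁺/Au couple is reduced (cathode); E°cell = +1.51 − (−2.37) = +3.88 V with n = 6.
At equilibrium E = 0, so log K = nE°cell / 0.0592 = (6)(+3.88) / 0.0592 = 393.2.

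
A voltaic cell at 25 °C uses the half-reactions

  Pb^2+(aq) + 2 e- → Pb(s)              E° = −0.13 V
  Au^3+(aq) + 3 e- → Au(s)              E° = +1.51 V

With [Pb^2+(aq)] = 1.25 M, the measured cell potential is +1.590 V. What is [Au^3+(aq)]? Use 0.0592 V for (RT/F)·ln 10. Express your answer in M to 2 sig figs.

Au³⁺/Au is the cathode (higher E°); E°cell = +1.51 − (−0.13) = +1.64 V with n = 6.
Since E = E° − (0.0592/n)·log Q, log Q = n(E° − E)/0.0592 = 5.068.
The balanced reaction is 2 Au^3+(aq) + 3 Pb(s) → 2 Au(s) + 3 Pb^2+(aq), so Q = [Pb^2+(aq)]^3 / [Au^3+(aq)]^2.
Isolating [Au^3+(aq)] in Q = 10^{5.068} yields log [Au^3+(aq)] = −2.389, i.e. 0.0041 M.

0.0041 M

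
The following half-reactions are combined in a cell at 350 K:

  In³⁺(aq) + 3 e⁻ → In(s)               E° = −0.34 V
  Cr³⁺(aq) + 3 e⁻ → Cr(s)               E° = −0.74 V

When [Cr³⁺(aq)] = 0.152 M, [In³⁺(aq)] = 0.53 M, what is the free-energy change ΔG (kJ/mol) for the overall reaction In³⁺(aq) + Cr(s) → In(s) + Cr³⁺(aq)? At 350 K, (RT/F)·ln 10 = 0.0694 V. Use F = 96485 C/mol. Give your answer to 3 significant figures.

With In³⁺/In reduced at the cathode, E°cell = −0.34 − (−0.74) = +0.40 V and n = 3.
The reaction quotient is [Cr³⁺(aq)] / [In³⁺(aq)] = 0.287; by Nernst, E = +0.40 − (0.0694/3)(−0.542) = +0.4125 V.
ΔG = −nFE = −(3)(96485)(+0.4125) J/mol = −119 kJ/mol.

−119 kJ/mol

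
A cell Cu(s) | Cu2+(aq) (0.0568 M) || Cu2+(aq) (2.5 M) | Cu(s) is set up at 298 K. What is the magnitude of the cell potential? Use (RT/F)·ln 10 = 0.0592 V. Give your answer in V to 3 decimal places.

0.049 V

For a concentration cell E°cell = 0, since both electrodes use the same couple.
The compartment with the higher Cu2+(aq) concentration (2.5 M) acts as the cathode; ions are reduced there and produced at the dilute (0.0568 M) anode.
With n = 2, Ecell = −(0.0592/2)·log([dilute]/[conc]) = −(0.0592/2)·log(0.0568/2.5) = +0.049 V.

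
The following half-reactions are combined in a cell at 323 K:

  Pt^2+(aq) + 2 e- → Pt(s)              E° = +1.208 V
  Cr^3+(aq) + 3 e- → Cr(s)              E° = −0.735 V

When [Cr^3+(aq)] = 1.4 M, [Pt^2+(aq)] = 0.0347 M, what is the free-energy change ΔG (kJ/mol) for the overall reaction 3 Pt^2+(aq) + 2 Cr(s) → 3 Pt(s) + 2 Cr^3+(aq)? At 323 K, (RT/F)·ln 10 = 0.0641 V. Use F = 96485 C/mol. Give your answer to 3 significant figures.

E°cell = +1.208 − (−0.735) = +1.943 V; the balanced reaction transfers n = 6 electrons.
Q = [Cr^3+(aq)]^2 / [Pt^2+(aq)]^3 = 4.69×10^4, so log Q = 4.671 and E = +1.943 − (0.0641/6)(4.671) = +1.8931 V.
Finally ΔG = −nFE = −(6)(96485 C/mol)(+1.8931 V) = −1100 kJ/mol.

−1100 kJ/mol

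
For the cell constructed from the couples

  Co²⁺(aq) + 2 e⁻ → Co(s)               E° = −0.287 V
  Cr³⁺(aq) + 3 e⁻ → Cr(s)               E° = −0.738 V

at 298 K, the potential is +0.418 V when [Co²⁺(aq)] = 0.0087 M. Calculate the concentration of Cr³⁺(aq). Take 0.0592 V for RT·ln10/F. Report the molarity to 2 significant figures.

0.038 M

The Co²⁺/Co couple has the larger reduction potential, so it is the cathode: E°cell = −0.287 − (−0.738) = +0.451 V and n = 6.
Rearranging E = E° − (0.0592/n)·log Q gives log Q = 6(+0.451 − (+0.418))/0.0592 = 3.345.
Balancing electrons gives 3 Co²⁺(aq) + 2 Cr(s) → 3 Co(s) + 2 Cr³⁺(aq); thus Q = [Cr³⁺(aq)]^2 / [Co²⁺(aq)]^3.
Substituting the known concentrations and solving, log [Cr³⁺(aq)] = −1.418 and [Cr³⁺(aq)] = 0.038 M.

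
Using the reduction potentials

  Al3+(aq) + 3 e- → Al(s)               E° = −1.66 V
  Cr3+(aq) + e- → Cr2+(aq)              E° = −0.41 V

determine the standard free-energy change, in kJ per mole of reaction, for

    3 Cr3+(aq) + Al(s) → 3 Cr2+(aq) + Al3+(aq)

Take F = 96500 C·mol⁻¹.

−362 kJ/mol

In the reaction as written Cr3+(aq) is reduced, so the Cr³⁺/Cr²⁺ couple is the cathode and Al³⁺/Al is the anode.
E°cell = −0.41 − (−1.66) = +1.25 V; balancing electrons gives n = 3.
ΔG° = −nFE°cell = −(3)(96500)(+1.25) J/mol = −362 kJ/mol.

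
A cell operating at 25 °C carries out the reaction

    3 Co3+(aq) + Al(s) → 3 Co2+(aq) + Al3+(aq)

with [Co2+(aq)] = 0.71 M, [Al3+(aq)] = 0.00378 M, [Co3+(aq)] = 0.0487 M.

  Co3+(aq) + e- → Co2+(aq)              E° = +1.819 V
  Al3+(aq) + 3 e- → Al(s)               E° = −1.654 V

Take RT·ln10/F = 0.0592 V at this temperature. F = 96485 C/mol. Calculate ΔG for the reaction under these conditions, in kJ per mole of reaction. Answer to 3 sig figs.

−999 kJ/mol

With Co³⁺/Co²⁺ reduced at the cathode, E°cell = +1.819 − (−1.654) = +3.473 V and n = 3.
Here Q = ([Co2+(aq)]^3·[Al3+(aq)]) / [Co3+(aq)]^3 = 11.7 (log Q = 1.069), giving E = +3.473 − (0.0592/3)·(1.069) = +3.4519 V.
Finally ΔG = −nFE = −(3)(96485 C/mol)(+3.4519 V) = −999 kJ/mol.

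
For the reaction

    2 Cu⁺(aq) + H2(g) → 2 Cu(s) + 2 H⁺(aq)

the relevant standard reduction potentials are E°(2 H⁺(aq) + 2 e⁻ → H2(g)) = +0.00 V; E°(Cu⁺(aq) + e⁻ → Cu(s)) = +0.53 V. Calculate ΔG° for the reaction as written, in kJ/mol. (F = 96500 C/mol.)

In the reaction as written Cu⁺(aq) is reduced, so the Cu⁺/Cu couple is the cathode and 2H⁺/H₂ is the anode.
E°cell = +0.53 − (+0.00) = +0.53 V; balancing electrons gives n = 2.
ΔG° = −nFE°cell = −(2)(96500)(+0.53) J/mol = −102 kJ/mol.

−102 kJ/mol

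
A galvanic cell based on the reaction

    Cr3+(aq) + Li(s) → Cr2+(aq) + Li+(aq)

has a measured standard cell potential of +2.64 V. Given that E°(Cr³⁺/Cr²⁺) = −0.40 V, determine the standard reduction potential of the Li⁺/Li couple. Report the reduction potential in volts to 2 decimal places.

−3.04 V

In the reaction as written the Cr³⁺/Cr²⁺ couple is reduced (cathode) and Li⁺/Li is oxidized (anode), so E°cell = E°(Cr³⁺/Cr²⁺) − E°(Li⁺/Li).
E°(Li⁺/Li) = E°(cathode) − E°cell = −0.40 − (+2.64) = −3.04 V.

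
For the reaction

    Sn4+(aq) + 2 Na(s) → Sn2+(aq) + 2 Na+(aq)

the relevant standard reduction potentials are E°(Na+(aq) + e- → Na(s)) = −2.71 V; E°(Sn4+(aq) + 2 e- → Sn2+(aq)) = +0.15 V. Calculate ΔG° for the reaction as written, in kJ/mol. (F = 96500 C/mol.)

In the reaction as written Sn4+(aq) is reduced, so the Sn⁴⁺/Sn²⁺ couple is the cathode and Na⁺/Na is the anode.
E°cell = +0.15 − (−2.71) = +2.86 V; balancing electrons gives n = 2.
ΔG° = −nFE°cell = −(2)(96500)(+2.86) J/mol = −552 kJ/mol.

−552 kJ/mol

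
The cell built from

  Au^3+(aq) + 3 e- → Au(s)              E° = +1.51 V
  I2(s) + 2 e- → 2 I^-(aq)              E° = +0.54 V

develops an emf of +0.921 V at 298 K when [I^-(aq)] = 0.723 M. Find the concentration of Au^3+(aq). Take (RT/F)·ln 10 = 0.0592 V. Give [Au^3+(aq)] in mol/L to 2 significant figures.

0.0087 M

Au³⁺/Au is the cathode (higher E°); E°cell = +1.51 − (+0.54) = +0.97 V with n = 6.
From the Nernst equation, log Q = n(E° − E)/0.0592 = 6·(+0.97 − (+0.921))/0.0592 = 4.966.
The balanced reaction is 2 Au^3+(aq) + 6 I^-(aq) → 2 Au(s) + 3 I2(s), so Q = 1 / ([Au^3+(aq)]^2·[I^-(aq)]^6).
Isolating [Au^3+(aq)] in Q = 10^{4.966} yields log [Au^3+(aq)] = −2.060, i.e. 0.0087 M.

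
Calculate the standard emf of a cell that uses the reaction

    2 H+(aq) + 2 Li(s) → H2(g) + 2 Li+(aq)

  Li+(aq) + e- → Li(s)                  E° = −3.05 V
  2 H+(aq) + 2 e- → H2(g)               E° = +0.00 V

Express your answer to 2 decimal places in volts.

+3.05 V

In the reaction as written, H+(aq) is reduced (cathode) and Li+(aq) is produced by oxidation at the anode.
E°cell = E°(cathode) − E°(anode) = +0.00 − (−3.05) = +3.05 V.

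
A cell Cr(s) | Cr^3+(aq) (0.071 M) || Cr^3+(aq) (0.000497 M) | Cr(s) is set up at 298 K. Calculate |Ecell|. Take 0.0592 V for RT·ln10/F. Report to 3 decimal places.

0.043 V

For a concentration cell E°cell = 0, since both electrodes use the same couple.
The compartment with the higher Cr^3+(aq) concentration (0.071 M) acts as the cathode; ions are reduced there and produced at the dilute (0.000497 M) anode.
With n = 3, Ecell = −(0.0592/3)·log([dilute]/[conc]) = −(0.0592/3)·log(0.000497/0.071) = +0.043 V.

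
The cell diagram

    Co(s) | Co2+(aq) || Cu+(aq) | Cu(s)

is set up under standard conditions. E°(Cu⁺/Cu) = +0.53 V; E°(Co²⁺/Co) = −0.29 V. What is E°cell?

By convention the left-hand electrode in cell notation is the anode (oxidation) and the right-hand electrode is the cathode (reduction).
E°cell = E°(right) − E°(left) = +0.53 − (−0.29) = +0.82 V.

+0.82 V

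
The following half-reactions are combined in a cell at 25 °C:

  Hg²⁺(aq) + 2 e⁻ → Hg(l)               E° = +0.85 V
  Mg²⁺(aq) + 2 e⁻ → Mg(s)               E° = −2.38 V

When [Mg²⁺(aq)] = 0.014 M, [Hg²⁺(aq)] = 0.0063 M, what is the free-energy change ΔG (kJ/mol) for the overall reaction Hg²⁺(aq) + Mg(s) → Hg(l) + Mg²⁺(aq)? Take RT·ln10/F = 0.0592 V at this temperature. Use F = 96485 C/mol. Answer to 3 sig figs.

−621 kJ/mol

The standard cell potential is +0.85 − (−2.38) = +3.23 V, with n = 2 electrons in the balanced equation.
Here Q = [Mg²⁺(aq)] / [Hg²⁺(aq)] = 2.22 (log Q = 0.347), giving E = +3.23 − (0.0592/2)·(0.347) = +3.2197 V.
ΔG = −nFE = −(2)(96485)(+3.2197) J/mol = −621 kJ/mol.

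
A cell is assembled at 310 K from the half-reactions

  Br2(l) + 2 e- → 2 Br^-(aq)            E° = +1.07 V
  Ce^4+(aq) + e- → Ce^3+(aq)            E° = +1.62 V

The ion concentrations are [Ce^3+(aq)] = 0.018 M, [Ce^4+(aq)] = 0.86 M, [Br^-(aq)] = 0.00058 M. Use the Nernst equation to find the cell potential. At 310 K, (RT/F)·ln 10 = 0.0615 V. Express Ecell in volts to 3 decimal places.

+0.454 V

Ce⁴⁺/Ce³⁺ is reduced (cathode, E° = +1.62 V) and Br₂/Br⁻ is oxidized (anode).
The standard potential is +1.62 − (+1.07) = +0.55 V and the balanced reaction transfers n = 2 electrons.
Balancing gives 2 Ce^4+(aq) + 2 Br^-(aq) → 2 Ce^3+(aq) + Br2(l); hence Q = [Ce^3+(aq)]^2 / ([Ce^4+(aq)]^2·[Br^-(aq)]^2) = 1.3×10^3 (log Q = 3.115).
E = E° − (0.0615/n)·log Q = +0.55 − (0.0615/2)(3.115) = +0.454 V.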